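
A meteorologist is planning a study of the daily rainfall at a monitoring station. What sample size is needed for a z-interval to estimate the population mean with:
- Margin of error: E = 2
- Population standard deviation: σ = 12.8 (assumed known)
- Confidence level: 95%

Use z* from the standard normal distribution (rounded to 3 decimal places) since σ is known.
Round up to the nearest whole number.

Using z* since population σ is known (z-interval formula).

For 95% confidence, z* = 1.96 (from standard normal table)

Sample size formula for z-interval: n = (z*σ/E)²

n = (1.96 × 12.8 / 2)²
  = (12.544000)²
  = 157.3519

Round up to the nearest whole number: n = 158

158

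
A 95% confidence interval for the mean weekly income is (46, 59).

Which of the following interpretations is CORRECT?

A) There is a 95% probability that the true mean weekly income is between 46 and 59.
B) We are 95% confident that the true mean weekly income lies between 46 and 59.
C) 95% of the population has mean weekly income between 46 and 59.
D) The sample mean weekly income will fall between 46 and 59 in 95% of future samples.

A confidence interval represents our confidence in the procedure, not a probability statement about the parameter.

Key concept: If we repeated this sampling process many times and computed a 95% CI each time, about 95% of those intervals would contain the true population parameter.

For this specific interval (46, 59):
- Midpoint (point estimate): 52.5
- Margin of error: 6.5

The correct interpretation is the one stating confidence that the true parameter lies in the interval — option B.

B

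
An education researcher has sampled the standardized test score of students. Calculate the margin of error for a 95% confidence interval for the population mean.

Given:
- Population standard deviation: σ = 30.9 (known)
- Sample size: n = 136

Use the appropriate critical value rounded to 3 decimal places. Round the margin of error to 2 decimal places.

The population standard deviation σ is known, so use the z-interval margin of error formula.

For 95% confidence, z* = 1.96 (from standard normal table)

Margin of error formula for z-interval: E = z* × σ/√n

E = 1.96 × 30.9/√136
  = 1.96 × 2.649653
  = 5.1933

Rounded to 2 decimal places:

5.19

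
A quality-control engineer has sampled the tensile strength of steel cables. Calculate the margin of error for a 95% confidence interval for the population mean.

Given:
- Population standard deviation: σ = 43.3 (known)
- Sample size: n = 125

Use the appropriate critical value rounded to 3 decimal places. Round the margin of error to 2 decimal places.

The population standard deviation σ is known, so use the z-interval margin of error formula.

For 95% confidence, z* = 1.96 (from standard normal table)

Margin of error formula for z-interval: E = z* × σ/√n

E = 1.96 × 43.3/√125
  = 1.96 × 3.872870
  = 7.5908

Rounded to 2 decimal places:

7.59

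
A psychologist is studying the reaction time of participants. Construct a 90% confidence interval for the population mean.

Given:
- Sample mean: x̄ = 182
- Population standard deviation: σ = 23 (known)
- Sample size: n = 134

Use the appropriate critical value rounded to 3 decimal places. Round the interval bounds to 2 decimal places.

The population standard deviation σ is known, so use a z-interval (standard normal critical value).

For 90% confidence, z* = 1.645 (from standard normal table)

Standard error: SE = σ/√n = 23/√134 = 1.986897

Margin of error: E = z* × SE = 1.645 × 1.986897 = 3.2684

Z-interval: x̄ ± E = 182 ± 3.2684 = (178.7316, 185.2684)

Rounded to 2 decimal places:

(178.73, 185.27)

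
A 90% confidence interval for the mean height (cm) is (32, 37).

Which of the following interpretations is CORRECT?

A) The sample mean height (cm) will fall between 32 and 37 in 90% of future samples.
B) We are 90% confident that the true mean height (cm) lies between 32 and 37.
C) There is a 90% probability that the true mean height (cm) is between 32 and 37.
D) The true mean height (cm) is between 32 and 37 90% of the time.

A confidence interval represents our confidence in the procedure, not a probability statement about the parameter.

Key concept: If we repeated this sampling process many times and computed a 90% CI each time, about 90% of those intervals would contain the true population parameter.

For this specific interval (32, 37):
- Midpoint (point estimate): 34.5
- Margin of error: 2.5

The correct interpretation is the one stating confidence that the true parameter lies in the interval — option B.

B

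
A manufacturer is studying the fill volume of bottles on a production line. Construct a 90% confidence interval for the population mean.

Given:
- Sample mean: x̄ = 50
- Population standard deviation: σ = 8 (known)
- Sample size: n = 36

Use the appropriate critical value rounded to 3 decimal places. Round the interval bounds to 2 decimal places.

The population standard deviation σ is known, so use a z-interval (standard normal critical value).

For 90% confidence, z* = 1.645 (from standard normal table)

Standard error: SE = σ/√n = 8/√36 = 1.333333

Margin of error: E = z* × SE = 1.645 × 1.333333 = 2.1933

Z-interval: x̄ ± E = 50 ± 2.1933 = (47.8067, 52.1933)

Rounded to 2 decimal places:

(47.81, 52.19)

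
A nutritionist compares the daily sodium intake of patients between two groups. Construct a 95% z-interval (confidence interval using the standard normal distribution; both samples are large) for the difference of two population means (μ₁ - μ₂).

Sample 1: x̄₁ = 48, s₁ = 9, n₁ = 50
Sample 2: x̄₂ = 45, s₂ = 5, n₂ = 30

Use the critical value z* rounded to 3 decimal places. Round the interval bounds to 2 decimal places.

Both samples are large (n₁ = 50 ≥ 30, n₂ = 30 ≥ 30), so a z-interval for the difference of means applies.

Point estimate: x̄₁ - x̄₂ = 48 - 45 = 3

Standard error: SE = √(s₁²/n₁ + s₂²/n₂)
= √(9²/50 + 5²/30)
= √(1.620000 + 0.833333)
= 1.566312

For 95% confidence, z* = 1.96 (from standard normal table)
Margin of error: E = z* × SE = 1.96 × 1.566312 = 3.0700

Z-interval: (x̄₁ - x̄₂) ± E = 3 ± 3.0700 = (-0.0700, 6.0700)

Rounded to 2 decimal places:

(-0.07, 6.07)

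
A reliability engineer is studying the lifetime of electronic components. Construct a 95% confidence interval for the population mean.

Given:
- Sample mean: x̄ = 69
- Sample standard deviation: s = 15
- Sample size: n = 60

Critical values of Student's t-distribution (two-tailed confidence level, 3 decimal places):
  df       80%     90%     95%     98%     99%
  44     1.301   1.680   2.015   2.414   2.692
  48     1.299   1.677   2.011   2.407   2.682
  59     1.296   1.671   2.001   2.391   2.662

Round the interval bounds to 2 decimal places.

The population standard deviation σ is unknown (only the sample standard deviation s is given), so use a t-interval with df = n - 1 = 60 - 1 = 59.

For 95% confidence with df = 59, t* = 2.001 (from t-table)

Standard error: SE = s/√n = 15/√60 = 1.936492

Margin of error: E = t* × SE = 2.001 × 1.936492 = 3.8749

T-interval: x̄ ± E = 69 ± 3.8749 = (65.1251, 72.8749)

Rounded to 2 decimal places:

(65.13, 72.87)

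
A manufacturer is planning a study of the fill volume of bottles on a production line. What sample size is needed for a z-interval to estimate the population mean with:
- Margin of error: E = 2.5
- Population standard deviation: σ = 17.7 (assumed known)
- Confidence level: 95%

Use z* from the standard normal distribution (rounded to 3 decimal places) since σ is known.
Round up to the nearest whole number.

Using z* since population σ is known (z-interval formula).

For 95% confidence, z* = 1.96 (from standard normal table)

Sample size formula for z-interval: n = (z*σ/E)²

n = (1.96 × 17.7 / 2.5)²
  = (13.876800)²
  = 192.5656

Round up to the nearest whole number: n = 193

193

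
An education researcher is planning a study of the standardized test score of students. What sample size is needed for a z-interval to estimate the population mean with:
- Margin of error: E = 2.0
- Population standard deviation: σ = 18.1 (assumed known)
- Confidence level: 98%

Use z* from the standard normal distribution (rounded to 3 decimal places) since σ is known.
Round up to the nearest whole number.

Using z* since population σ is known (z-interval formula).

For 98% confidence, z* = 2.326 (from standard normal table)

Sample size formula for z-interval: n = (z*σ/E)²

n = (2.326 × 18.1 / 2.0)²
  = (21.050300)²
  = 443.1151

Round up to the nearest whole number: n = 444

444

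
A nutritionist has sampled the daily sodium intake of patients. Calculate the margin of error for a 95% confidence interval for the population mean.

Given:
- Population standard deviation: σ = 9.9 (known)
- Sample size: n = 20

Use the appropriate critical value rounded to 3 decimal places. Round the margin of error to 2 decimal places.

The population standard deviation σ is known, so use the z-interval margin of error formula.

For 95% confidence, z* = 1.96 (from standard normal table)

Margin of error formula for z-interval: E = z* × σ/√n

E = 1.96 × 9.9/√20
  = 1.96 × 2.213707
  = 4.3389

Rounded to 2 decimal places:

4.34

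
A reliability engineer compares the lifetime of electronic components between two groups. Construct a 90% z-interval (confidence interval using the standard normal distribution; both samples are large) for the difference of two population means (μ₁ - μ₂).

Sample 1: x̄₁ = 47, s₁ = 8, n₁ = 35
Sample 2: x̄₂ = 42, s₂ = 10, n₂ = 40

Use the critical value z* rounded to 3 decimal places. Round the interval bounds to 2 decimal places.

Both samples are large (n₁ = 35 ≥ 30, n₂ = 40 ≥ 30), so a z-interval for the difference of means applies.

Point estimate: x̄₁ - x̄₂ = 47 - 42 = 5

Standard error: SE = √(s₁²/n₁ + s₂²/n₂)
= √(8²/35 + 10²/40)
= √(1.828571 + 2.500000)
= 2.080522

For 90% confidence, z* = 1.645 (from standard normal table)
Margin of error: E = z* × SE = 1.645 × 2.080522 = 3.4225

Z-interval: (x̄₁ - x̄₂) ± E = 5 ± 3.4225 = (1.5775, 8.4225)

Rounded to 2 decimal places:

(1.58, 8.42)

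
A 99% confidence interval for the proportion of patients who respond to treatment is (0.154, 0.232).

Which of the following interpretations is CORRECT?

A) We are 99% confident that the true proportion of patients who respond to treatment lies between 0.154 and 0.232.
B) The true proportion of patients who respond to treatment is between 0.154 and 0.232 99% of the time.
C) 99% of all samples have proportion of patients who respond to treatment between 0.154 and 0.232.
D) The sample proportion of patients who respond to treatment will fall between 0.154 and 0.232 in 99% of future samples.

A confidence interval represents our confidence in the procedure, not a probability statement about the parameter.

Key concept: If we repeated this sampling process many times and computed a 99% CI each time, about 99% of those intervals would contain the true population parameter.

For this specific interval (0.154, 0.232):
- Midpoint (point estimate): 0.193
- Margin of error: 0.039

The correct interpretation is the one stating confidence that the true parameter lies in the interval — option A.

A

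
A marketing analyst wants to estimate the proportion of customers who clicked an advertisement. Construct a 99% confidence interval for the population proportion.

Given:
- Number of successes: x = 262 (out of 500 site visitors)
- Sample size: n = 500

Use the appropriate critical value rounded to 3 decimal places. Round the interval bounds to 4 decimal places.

Sample proportion: p̂ = 262/500 = 0.524000

Check conditions for normal approximation:
  np̂ = 262 ≥ 10 ✓
  n(1-p̂) = 238 ≥ 10 ✓

The sample is large enough, so use a z-interval (normal approximation) for the proportion.

For 99% confidence, z* = 2.576 (from standard normal table)

Standard error: SE = √(p̂(1-p̂)/n) = √(0.524000×0.476000/500) = 0.02233491

Margin of error: E = z* × SE = 2.576 × 0.02233491 = 0.057535

Z-interval: p̂ ± E = 0.524000 ± 0.057535 = (0.466465, 0.581535)

Rounded to 4 decimal places:

(0.4665, 0.5815)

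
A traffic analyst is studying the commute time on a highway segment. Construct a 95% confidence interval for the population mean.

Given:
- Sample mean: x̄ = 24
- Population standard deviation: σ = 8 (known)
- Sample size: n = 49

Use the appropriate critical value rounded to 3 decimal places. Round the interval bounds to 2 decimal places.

The population standard deviation σ is known, so use a z-interval (standard normal critical value).

For 95% confidence, z* = 1.96 (from standard normal table)

Standard error: SE = σ/√n = 8/√49 = 1.142857

Margin of error: E = z* × SE = 1.96 × 1.142857 = 2.2400

Z-interval: x̄ ± E = 24 ± 2.2400 = (21.7600, 26.2400)

Rounded to 2 decimal places:

(21.76, 26.24)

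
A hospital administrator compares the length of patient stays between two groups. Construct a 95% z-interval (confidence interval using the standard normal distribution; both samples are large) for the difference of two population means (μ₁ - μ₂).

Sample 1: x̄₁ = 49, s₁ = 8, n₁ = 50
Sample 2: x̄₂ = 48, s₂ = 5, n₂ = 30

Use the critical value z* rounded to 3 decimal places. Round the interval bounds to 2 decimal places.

Both samples are large (n₁ = 50 ≥ 30, n₂ = 30 ≥ 30), so a z-interval for the difference of means applies.

Point estimate: x̄₁ - x̄₂ = 49 - 48 = 1

Standard error: SE = √(s₁²/n₁ + s₂²/n₂)
= √(8²/50 + 5²/30)
= √(1.280000 + 0.833333)
= 1.453731

For 95% confidence, z* = 1.96 (from standard normal table)
Margin of error: E = z* × SE = 1.96 × 1.453731 = 2.8493

Z-interval: (x̄₁ - x̄₂) ± E = 1 ± 2.8493 = (-1.8493, 3.8493)

Rounded to 2 decimal places:

(-1.85, 3.85)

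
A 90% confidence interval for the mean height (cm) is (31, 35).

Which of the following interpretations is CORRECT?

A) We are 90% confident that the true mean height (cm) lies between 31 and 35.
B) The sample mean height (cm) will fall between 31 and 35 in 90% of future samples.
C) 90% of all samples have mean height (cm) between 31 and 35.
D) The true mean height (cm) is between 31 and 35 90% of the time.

A confidence interval represents our confidence in the procedure, not a probability statement about the parameter.

Key concept: If we repeated this sampling process many times and computed a 90% CI each time, about 90% of those intervals would contain the true population parameter.

For this specific interval (31, 35):
- Midpoint (point estimate): 33
- Margin of error: 2

The correct interpretation is the one stating confidence that the true parameter lies in the interval — option A.

A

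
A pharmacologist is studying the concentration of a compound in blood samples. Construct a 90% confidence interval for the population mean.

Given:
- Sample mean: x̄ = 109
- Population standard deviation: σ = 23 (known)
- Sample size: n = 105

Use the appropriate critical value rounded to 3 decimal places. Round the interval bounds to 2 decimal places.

The population standard deviation σ is known, so use a z-interval (standard normal critical value).

For 90% confidence, z* = 1.645 (from standard normal table)

Standard error: SE = σ/√n = 23/√105 = 2.244570

Margin of error: E = z* × SE = 1.645 × 2.244570 = 3.6923

Z-interval: x̄ ± E = 109 ± 3.6923 = (105.3077, 112.6923)

Rounded to 2 decimal places:

(105.31, 112.69)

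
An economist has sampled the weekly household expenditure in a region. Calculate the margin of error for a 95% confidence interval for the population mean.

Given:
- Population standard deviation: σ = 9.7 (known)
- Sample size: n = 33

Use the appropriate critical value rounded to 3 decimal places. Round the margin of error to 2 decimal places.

The population standard deviation σ is known, so use the z-interval margin of error formula.

For 95% confidence, z* = 1.96 (from standard normal table)

Margin of error formula for z-interval: E = z* × σ/√n

E = 1.96 × 9.7/√33
  = 1.96 × 1.688553
  = 3.3096

Rounded to 2 decimal places:

3.31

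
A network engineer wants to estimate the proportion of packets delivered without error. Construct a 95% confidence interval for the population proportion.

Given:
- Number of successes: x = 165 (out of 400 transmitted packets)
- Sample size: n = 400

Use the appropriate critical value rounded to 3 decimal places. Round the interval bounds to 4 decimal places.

Sample proportion: p̂ = 165/400 = 0.412500

Check conditions for normal approximation:
  np̂ = 165 ≥ 10 ✓
  n(1-p̂) = 235 ≥ 10 ✓

The sample is large enough, so use a z-interval (normal approximation) for the proportion.

For 95% confidence, z* = 1.96 (from standard normal table)

Standard error: SE = √(p̂(1-p̂)/n) = √(0.412500×0.587500/400) = 0.02461421

Margin of error: E = z* × SE = 1.96 × 0.02461421 = 0.048244

Z-interval: p̂ ± E = 0.412500 ± 0.048244 = (0.364256, 0.460744)

Rounded to 4 decimal places:

(0.3643, 0.4607)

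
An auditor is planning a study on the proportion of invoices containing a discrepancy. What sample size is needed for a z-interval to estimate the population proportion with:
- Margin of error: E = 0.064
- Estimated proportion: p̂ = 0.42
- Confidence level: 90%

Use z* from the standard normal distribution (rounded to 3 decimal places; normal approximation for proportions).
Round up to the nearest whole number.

Using z* for proportion z-interval (normal approximation).

For 90% confidence, z* = 1.645 (from standard normal table)

Sample size formula for proportion z-interval: n = z*²p̂(1-p̂)/E²

n = 1.645² × 0.42 × 0.58 / 0.064²
  = 2.706025 × 0.2436 / 0.004096
  = 160.9345

Round up to the nearest whole number: n = 161

161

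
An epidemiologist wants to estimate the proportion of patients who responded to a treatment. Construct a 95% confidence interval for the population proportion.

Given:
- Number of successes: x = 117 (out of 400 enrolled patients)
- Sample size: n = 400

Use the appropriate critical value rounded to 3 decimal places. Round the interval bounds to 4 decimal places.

Sample proportion: p̂ = 117/400 = 0.292500

Check conditions for normal approximation:
  np̂ = 117 ≥ 10 ✓
  n(1-p̂) = 283 ≥ 10 ✓

The sample is large enough, so use a z-interval (normal approximation) for the proportion.

For 95% confidence, z* = 1.96 (from standard normal table)

Standard error: SE = √(p̂(1-p̂)/n) = √(0.292500×0.707500/400) = 0.02274554

Margin of error: E = z* × SE = 1.96 × 0.02274554 = 0.044581

Z-interval: p̂ ± E = 0.292500 ± 0.044581 = (0.247919, 0.337081)

Rounded to 4 decimal places:

(0.2479, 0.3371)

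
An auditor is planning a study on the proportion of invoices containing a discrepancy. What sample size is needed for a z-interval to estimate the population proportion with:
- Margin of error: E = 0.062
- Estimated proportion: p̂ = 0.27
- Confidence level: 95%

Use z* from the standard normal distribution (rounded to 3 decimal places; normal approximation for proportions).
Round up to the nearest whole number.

Using z* for proportion z-interval (normal approximation).

For 95% confidence, z* = 1.96 (from standard normal table)

Sample size formula for proportion z-interval: n = z*²p̂(1-p̂)/E²

n = 1.96² × 0.27 × 0.73 / 0.062²
  = 3.8416 × 0.1971 / 0.003844
  = 196.9769

Round up to the nearest whole number: n = 197

197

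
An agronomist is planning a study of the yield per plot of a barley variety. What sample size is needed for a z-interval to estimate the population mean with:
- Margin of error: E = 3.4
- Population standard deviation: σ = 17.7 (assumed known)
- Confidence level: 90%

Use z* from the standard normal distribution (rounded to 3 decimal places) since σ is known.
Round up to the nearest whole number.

Using z* since population σ is known (z-interval formula).

For 90% confidence, z* = 1.645 (from standard normal table)

Sample size formula for z-interval: n = (z*σ/E)²

n = (1.645 × 17.7 / 3.4)²
  = (8.563676)²
  = 73.3366

Round up to the nearest whole number: n = 74

74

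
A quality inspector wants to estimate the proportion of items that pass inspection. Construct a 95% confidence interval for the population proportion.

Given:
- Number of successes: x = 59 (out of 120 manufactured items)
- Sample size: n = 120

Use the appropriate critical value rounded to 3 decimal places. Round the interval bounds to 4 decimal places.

Sample proportion: p̂ = 59/120 = 0.491667

Check conditions for normal approximation:
  np̂ = 59 ≥ 10 ✓
  n(1-p̂) = 61 ≥ 10 ✓

The sample is large enough, so use a z-interval (normal approximation) for the proportion.

For 95% confidence, z* = 1.96 (from standard normal table)

Standard error: SE = √(p̂(1-p̂)/n) = √(0.491667×0.508333/120) = 0.04563721

Margin of error: E = z* × SE = 1.96 × 0.04563721 = 0.089449

Z-interval: p̂ ± E = 0.491667 ± 0.089449 = (0.402218, 0.581116)

Rounded to 4 decimal places:

(0.4022, 0.5811)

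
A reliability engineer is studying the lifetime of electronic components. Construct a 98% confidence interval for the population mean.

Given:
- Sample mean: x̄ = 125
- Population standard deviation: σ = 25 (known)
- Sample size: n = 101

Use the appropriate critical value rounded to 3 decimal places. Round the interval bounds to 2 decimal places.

The population standard deviation σ is known, so use a z-interval (standard normal critical value).

For 98% confidence, z* = 2.326 (from standard normal table)

Standard error: SE = σ/√n = 25/√101 = 2.487593

Margin of error: E = z* × SE = 2.326 × 2.487593 = 5.7861

Z-interval: x̄ ± E = 125 ± 5.7861 = (119.2139, 130.7861)

Rounded to 2 decimal places:

(119.21, 130.79)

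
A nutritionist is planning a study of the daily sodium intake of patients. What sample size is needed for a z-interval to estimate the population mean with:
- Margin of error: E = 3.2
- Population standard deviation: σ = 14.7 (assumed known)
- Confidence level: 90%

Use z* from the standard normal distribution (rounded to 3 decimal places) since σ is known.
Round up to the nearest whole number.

Using z* since population σ is known (z-interval formula).

For 90% confidence, z* = 1.645 (from standard normal table)

Sample size formula for z-interval: n = (z*σ/E)²

n = (1.645 × 14.7 / 3.2)²
  = (7.556719)²
  = 57.1040

Round up to the nearest whole number: n = 58

58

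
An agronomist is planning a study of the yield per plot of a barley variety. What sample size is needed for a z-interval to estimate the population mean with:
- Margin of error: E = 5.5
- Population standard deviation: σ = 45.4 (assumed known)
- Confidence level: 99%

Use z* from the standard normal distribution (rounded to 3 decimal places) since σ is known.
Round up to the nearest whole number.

Using z* since population σ is known (z-interval formula).

For 99% confidence, z* = 2.576 (from standard normal table)

Sample size formula for z-interval: n = (z*σ/E)²

n = (2.576 × 45.4 / 5.5)²
  = (21.263709)²
  = 452.1453

Round up to the nearest whole number: n = 453

453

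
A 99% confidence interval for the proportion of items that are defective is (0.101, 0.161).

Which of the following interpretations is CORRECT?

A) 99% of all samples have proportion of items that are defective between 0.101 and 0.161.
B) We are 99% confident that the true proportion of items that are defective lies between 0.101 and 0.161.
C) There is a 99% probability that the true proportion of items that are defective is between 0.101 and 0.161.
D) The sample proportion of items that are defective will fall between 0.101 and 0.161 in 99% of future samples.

A confidence interval represents our confidence in the procedure, not a probability statement about the parameter.

Key concept: If we repeated this sampling process many times and computed a 99% CI each time, about 99% of those intervals would contain the true population parameter.

For this specific interval (0.101, 0.161):
- Midpoint (point estimate): 0.131
- Margin of error: 0.03

The correct interpretation is the one stating confidence that the true parameter lies in the interval — option B.

B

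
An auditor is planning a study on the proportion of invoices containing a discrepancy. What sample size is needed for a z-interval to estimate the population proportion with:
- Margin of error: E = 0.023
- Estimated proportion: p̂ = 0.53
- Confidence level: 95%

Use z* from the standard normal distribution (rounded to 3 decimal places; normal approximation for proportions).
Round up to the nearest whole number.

Using z* for proportion z-interval (normal approximation).

For 95% confidence, z* = 1.96 (from standard normal table)

Sample size formula for proportion z-interval: n = z*²p̂(1-p̂)/E²

n = 1.96² × 0.53 × 0.47 / 0.023²
  = 3.8416 × 0.2491 / 0.000529
  = 1808.9651

Round up to the nearest whole number: n = 1809

1809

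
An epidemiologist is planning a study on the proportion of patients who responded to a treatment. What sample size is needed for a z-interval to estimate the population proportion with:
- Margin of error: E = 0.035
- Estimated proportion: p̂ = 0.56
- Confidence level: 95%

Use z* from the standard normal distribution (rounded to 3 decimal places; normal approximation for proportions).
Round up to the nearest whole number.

Using z* for proportion z-interval (normal approximation).

For 95% confidence, z* = 1.96 (from standard normal table)

Sample size formula for proportion z-interval: n = z*²p̂(1-p̂)/E²

n = 1.96² × 0.56 × 0.44 / 0.035²
  = 3.8416 × 0.2464 / 0.001225
  = 772.7104

Round up to the nearest whole number: n = 773

773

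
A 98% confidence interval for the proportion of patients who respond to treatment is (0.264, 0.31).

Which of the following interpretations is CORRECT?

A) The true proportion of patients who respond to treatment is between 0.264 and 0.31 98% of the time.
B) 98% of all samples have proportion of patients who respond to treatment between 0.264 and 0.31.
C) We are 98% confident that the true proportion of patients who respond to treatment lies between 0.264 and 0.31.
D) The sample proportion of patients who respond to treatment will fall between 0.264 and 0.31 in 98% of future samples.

A confidence interval represents our confidence in the procedure, not a probability statement about the parameter.

Key concept: If we repeated this sampling process many times and computed a 98% CI each time, about 98% of those intervals would contain the true population parameter.

For this specific interval (0.264, 0.31):
- Midpoint (point estimate): 0.287
- Margin of error: 0.023

The correct interpretation is the one stating confidence that the true parameter lies in the interval — option C.

C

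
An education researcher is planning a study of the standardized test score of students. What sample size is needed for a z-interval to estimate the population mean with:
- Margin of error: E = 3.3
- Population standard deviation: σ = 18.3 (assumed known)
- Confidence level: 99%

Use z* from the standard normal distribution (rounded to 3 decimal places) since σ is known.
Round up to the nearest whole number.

Using z* since population σ is known (z-interval formula).

For 99% confidence, z* = 2.576 (from standard normal table)

Sample size formula for z-interval: n = (z*σ/E)²

n = (2.576 × 18.3 / 3.3)²
  = (14.285091)²
  = 204.0638

Round up to the nearest whole number: n = 205

205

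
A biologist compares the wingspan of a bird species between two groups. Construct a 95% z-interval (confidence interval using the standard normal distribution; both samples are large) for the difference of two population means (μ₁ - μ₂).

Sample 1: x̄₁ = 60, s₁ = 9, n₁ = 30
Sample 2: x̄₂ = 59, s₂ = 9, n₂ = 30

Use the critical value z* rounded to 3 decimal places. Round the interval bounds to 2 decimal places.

Both samples are large (n₁ = 30 ≥ 30, n₂ = 30 ≥ 30), so a z-interval for the difference of means applies.

Point estimate: x̄₁ - x̄₂ = 60 - 59 = 1

Standard error: SE = √(s₁²/n₁ + s₂²/n₂)
= √(9²/30 + 9²/30)
= √(2.700000 + 2.700000)
= 2.323790

For 95% confidence, z* = 1.96 (from standard normal table)
Margin of error: E = z* × SE = 1.96 × 2.323790 = 4.5546

Z-interval: (x̄₁ - x̄₂) ± E = 1 ± 4.5546 = (-3.5546, 5.5546)

Rounded to 2 decimal places:

(-3.55, 5.55)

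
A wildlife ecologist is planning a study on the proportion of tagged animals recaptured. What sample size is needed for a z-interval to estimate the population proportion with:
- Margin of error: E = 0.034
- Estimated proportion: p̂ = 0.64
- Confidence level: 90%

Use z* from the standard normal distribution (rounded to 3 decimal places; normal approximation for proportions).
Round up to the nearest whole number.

Using z* for proportion z-interval (normal approximation).

For 90% confidence, z* = 1.645 (from standard normal table)

Sample size formula for proportion z-interval: n = z*²p̂(1-p̂)/E²

n = 1.645² × 0.64 × 0.36 / 0.034²
  = 2.706025 × 0.2304 / 0.001156
  = 539.3323

Round up to the nearest whole number: n = 540

540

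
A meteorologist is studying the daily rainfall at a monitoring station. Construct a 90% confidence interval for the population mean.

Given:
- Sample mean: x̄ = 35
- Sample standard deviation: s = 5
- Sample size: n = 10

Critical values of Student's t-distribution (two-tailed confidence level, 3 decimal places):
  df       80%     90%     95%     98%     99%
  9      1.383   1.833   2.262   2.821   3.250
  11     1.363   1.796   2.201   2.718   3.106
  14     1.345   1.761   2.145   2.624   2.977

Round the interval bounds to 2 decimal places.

The population standard deviation σ is unknown (only the sample standard deviation s is given), so use a t-interval with df = n - 1 = 10 - 1 = 9.

For 90% confidence with df = 9, t* = 1.833 (from t-table)

Standard error: SE = s/√n = 5/√10 = 1.581139

Margin of error: E = t* × SE = 1.833 × 1.581139 = 2.8982

T-interval: x̄ ± E = 35 ± 2.8982 = (32.1018, 37.8982)

Rounded to 2 decimal places:

(32.10, 37.90)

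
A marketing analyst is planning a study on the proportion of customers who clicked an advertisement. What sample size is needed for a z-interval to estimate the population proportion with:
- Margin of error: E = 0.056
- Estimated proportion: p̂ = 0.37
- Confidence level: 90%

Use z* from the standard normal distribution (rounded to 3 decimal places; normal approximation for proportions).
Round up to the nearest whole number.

Using z* for proportion z-interval (normal approximation).

For 90% confidence, z* = 1.645 (from standard normal table)

Sample size formula for proportion z-interval: n = z*²p̂(1-p̂)/E²

n = 1.645² × 0.37 × 0.63 / 0.056²
  = 2.706025 × 0.2331 / 0.003136
  = 201.1398

Round up to the nearest whole number: n = 202

202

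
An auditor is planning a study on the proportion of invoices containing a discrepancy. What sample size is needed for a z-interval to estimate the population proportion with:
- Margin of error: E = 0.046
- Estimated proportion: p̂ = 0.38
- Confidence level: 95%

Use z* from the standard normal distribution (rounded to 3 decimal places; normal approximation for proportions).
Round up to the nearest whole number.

Using z* for proportion z-interval (normal approximation).

For 95% confidence, z* = 1.96 (from standard normal table)

Sample size formula for proportion z-interval: n = z*²p̂(1-p̂)/E²

n = 1.96² × 0.38 × 0.62 / 0.046²
  = 3.8416 × 0.2356 / 0.002116
  = 427.7320

Round up to the nearest whole number: n = 428

428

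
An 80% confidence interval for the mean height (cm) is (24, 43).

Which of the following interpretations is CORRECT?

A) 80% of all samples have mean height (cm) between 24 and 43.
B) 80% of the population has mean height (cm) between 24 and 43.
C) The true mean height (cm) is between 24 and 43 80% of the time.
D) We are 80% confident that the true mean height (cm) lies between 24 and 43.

A confidence interval represents our confidence in the procedure, not a probability statement about the parameter.

Key concept: If we repeated this sampling process many times and computed an 80% CI each time, about 80% of those intervals would contain the true population parameter.

For this specific interval (24, 43):
- Midpoint (point estimate): 33.5
- Margin of error: 9.5

The correct interpretation is the one stating confidence that the true parameter lies in the interval — option D.

D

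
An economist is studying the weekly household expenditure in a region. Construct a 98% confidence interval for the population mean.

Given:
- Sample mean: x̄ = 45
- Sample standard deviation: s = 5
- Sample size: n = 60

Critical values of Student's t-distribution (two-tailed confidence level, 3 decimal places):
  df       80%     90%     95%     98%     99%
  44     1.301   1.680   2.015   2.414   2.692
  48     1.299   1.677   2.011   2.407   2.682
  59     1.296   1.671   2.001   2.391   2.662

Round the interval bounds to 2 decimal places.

The population standard deviation σ is unknown (only the sample standard deviation s is given), so use a t-interval with df = n - 1 = 60 - 1 = 59.

For 98% confidence with df = 59, t* = 2.391 (from t-table)

Standard error: SE = s/√n = 5/√60 = 0.645497

Margin of error: E = t* × SE = 2.391 × 0.645497 = 1.5434

T-interval: x̄ ± E = 45 ± 1.5434 = (43.4566, 46.5434)

Rounded to 2 decimal places:

(43.46, 46.54)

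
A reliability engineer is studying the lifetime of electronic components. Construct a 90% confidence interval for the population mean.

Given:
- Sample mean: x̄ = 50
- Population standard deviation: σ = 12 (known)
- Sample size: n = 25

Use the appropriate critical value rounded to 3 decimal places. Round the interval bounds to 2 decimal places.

The population standard deviation σ is known, so use a z-interval (standard normal critical value).

For 90% confidence, z* = 1.645 (from standard normal table)

Standard error: SE = σ/√n = 12/√25 = 2.400000

Margin of error: E = z* × SE = 1.645 × 2.400000 = 3.9480

Z-interval: x̄ ± E = 50 ± 3.9480 = (46.0520, 53.9480)

Rounded to 2 decimal places:

(46.05, 53.95)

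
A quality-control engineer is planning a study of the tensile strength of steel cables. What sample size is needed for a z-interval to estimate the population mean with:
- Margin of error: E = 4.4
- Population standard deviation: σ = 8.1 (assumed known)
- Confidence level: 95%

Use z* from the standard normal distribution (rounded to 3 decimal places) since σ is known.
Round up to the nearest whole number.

Using z* since population σ is known (z-interval formula).

For 95% confidence, z* = 1.96 (from standard normal table)

Sample size formula for z-interval: n = (z*σ/E)²

n = (1.96 × 8.1 / 4.4)²
  = (3.608182)²
  = 13.0190

Round up to the nearest whole number: n = 14

14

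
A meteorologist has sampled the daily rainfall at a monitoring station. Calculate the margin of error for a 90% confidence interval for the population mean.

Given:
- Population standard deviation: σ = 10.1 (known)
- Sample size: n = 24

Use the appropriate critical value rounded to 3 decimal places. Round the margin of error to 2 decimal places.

The population standard deviation σ is known, so use the z-interval margin of error formula.

For 90% confidence, z* = 1.645 (from standard normal table)

Margin of error formula for z-interval: E = z* × σ/√n

E = 1.645 × 10.1/√24
  = 1.645 × 2.061654
  = 3.3914

Rounded to 2 decimal places:

3.39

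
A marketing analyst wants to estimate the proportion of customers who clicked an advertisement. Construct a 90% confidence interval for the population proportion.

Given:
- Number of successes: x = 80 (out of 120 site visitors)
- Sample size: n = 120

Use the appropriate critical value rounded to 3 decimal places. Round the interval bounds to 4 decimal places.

Sample proportion: p̂ = 80/120 = 0.666667

Check conditions for normal approximation:
  np̂ = 80 ≥ 10 ✓
  n(1-p̂) = 40 ≥ 10 ✓

The sample is large enough, so use a z-interval (normal approximation) for the proportion.

For 90% confidence, z* = 1.645 (from standard normal table)

Standard error: SE = √(p̂(1-p̂)/n) = √(0.666667×0.333333/120) = 0.04303315

Margin of error: E = z* × SE = 1.645 × 0.04303315 = 0.070790

Z-interval: p̂ ± E = 0.666667 ± 0.070790 = (0.595877, 0.737456)

Rounded to 4 decimal places:

(0.5959, 0.7375)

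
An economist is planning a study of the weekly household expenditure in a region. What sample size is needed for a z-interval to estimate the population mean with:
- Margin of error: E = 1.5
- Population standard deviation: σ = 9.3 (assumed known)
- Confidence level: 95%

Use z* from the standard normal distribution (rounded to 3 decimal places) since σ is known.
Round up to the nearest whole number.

Using z* since population σ is known (z-interval formula).

For 95% confidence, z* = 1.96 (from standard normal table)

Sample size formula for z-interval: n = (z*σ/E)²

n = (1.96 × 9.3 / 1.5)²
  = (12.152000)²
  = 147.6711

Round up to the nearest whole number: n = 148

148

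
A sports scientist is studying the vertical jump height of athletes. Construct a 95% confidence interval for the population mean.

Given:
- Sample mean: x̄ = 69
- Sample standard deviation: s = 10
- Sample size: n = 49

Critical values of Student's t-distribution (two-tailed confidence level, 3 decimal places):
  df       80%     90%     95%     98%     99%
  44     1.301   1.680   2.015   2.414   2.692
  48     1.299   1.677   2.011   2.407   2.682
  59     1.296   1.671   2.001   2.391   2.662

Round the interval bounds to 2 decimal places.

The population standard deviation σ is unknown (only the sample standard deviation s is given), so use a t-interval with df = n - 1 = 49 - 1 = 48.

For 95% confidence with df = 48, t* = 2.011 (from t-table)

Standard error: SE = s/√n = 10/√49 = 1.428571

Margin of error: E = t* × SE = 2.011 × 1.428571 = 2.8729

T-interval: x̄ ± E = 69 ± 2.8729 = (66.1271, 71.8729)

Rounded to 2 decimal places:

(66.13, 71.87)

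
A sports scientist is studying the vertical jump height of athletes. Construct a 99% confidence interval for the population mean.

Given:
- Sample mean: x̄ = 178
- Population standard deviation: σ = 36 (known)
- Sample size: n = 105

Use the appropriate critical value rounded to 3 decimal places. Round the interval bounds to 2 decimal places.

The population standard deviation σ is known, so use a z-interval (standard normal critical value).

For 99% confidence, z* = 2.576 (from standard normal table)

Standard error: SE = σ/√n = 36/√105 = 3.513240

Margin of error: E = z* × SE = 2.576 × 3.513240 = 9.0501

Z-interval: x̄ ± E = 178 ± 9.0501 = (168.9499, 187.0501)

Rounded to 2 decimal places:

(168.95, 187.05)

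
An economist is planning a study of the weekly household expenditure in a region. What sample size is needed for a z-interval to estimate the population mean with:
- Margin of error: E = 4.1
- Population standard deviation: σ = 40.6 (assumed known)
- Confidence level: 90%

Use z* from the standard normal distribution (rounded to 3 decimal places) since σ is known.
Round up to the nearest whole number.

Using z* since population σ is known (z-interval formula).

For 90% confidence, z* = 1.645 (from standard normal table)

Sample size formula for z-interval: n = (z*σ/E)²

n = (1.645 × 40.6 / 4.1)²
  = (16.289512)²
  = 265.3482

Round up to the nearest whole number: n = 266

266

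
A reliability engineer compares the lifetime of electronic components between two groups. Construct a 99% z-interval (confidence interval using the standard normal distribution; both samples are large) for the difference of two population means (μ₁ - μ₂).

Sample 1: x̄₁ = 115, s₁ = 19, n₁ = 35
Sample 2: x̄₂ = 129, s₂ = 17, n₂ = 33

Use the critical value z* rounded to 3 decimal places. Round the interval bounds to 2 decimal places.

Both samples are large (n₁ = 35 ≥ 30, n₂ = 33 ≥ 30), so a z-interval for the difference of means applies.

Point estimate: x̄₁ - x̄₂ = 115 - 129 = -14

Standard error: SE = √(s₁²/n₁ + s₂²/n₂)
= √(19²/35 + 17²/33)
= √(10.314286 + 8.757576)
= 4.367134

For 99% confidence, z* = 2.576 (from standard normal table)
Margin of error: E = z* × SE = 2.576 × 4.367134 = 11.2497

Z-interval: (x̄₁ - x̄₂) ± E = -14 ± 11.2497 = (-25.2497, -2.7503)

Rounded to 2 decimal places:

(-25.25, -2.75)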